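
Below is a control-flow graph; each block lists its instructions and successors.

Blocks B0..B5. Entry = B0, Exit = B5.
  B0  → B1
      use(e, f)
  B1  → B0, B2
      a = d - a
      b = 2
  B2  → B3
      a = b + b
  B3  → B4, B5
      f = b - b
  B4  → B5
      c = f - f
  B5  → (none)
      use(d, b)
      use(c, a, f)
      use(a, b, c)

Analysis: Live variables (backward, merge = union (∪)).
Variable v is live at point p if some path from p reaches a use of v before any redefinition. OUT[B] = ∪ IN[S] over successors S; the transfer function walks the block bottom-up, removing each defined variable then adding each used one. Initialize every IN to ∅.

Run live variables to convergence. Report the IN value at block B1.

Answer: {a, c, d, e, f}

Derivation:
Per-block solution:
  B0:  IN={a, c, d, e, f}  OUT={a, c, d, e, f}
  B1:  IN={a, c, d, e, f}  OUT={a, b, c, d, e, f}
  B2:  IN={b, c, d}  OUT={a, b, c, d}
  B3:  IN={a, b, c, d}  OUT={a, b, c, d, f}
  B4:  IN={a, b, d, f}  OUT={a, b, c, d, f}
  B5:  IN={a, b, c, d, f}  OUT={}

Merge at B1: OUT[B1] = IN[B0] ⊔ IN[B2] = {a, b, c, d, e, f}
Applying B1's transfer function to that OUT value gives IN[B1] (row B1 above).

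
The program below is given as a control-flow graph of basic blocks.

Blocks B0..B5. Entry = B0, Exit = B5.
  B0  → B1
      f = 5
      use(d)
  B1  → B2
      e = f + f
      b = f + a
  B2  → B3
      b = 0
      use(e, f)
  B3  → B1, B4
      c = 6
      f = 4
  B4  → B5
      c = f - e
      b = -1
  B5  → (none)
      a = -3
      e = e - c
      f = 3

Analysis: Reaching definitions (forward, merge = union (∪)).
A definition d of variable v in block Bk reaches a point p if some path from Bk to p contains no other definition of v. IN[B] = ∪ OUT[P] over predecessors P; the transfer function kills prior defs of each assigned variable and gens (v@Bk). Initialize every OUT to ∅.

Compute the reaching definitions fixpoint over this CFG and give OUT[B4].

Per-block solution:
  B0:  IN={}  OUT={f@B0}
  B1:  IN={b@B2, c@B3, e@B1, f@B0, f@B3}  OUT={b@B1, c@B3, e@B1, f@B0, f@B3}
  B2:  IN={b@B1, c@B3, e@B1, f@B0, f@B3}  OUT={b@B2, c@B3, e@B1, f@B0, f@B3}
  B3:  IN={b@B2, c@B3, e@B1, f@B0, f@B3}  OUT={b@B2, c@B3, e@B1, f@B3}
  B4:  IN={b@B2, c@B3, e@B1, f@B3}  OUT={b@B4, c@B4, e@B1, f@B3}
  B5:  IN={b@B4, c@B4, e@B1, f@B3}  OUT={a@B5, b@B4, c@B4, e@B5, f@B5}

Merge at B4: IN[B4] = OUT[B3] = {b@B2, c@B3, e@B1, f@B3}
Applying B4's transfer function to that IN value gives OUT[B4] (row B4 above).

Answer: {b@B4, c@B4, e@B1, f@B3}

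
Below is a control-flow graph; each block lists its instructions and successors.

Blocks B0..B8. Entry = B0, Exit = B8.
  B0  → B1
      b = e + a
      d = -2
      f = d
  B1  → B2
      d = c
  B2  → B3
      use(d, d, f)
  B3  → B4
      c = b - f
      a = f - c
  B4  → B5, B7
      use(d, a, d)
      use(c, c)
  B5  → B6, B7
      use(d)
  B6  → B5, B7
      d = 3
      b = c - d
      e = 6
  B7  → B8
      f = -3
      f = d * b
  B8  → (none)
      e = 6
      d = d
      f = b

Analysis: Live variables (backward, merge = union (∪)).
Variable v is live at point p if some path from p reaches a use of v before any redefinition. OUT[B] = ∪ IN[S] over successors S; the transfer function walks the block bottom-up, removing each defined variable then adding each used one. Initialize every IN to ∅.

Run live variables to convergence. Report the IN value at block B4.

Answer: {a, b, c, d}

Trace:
Converged values:
  B0:   IN={a, c, e}   OUT={b, c, f}
  B1:   IN={b, c, f}   OUT={b, d, f}
  B2:   IN={b, d, f}   OUT={b, d, f}
  B3:   IN={b, d, f}   OUT={a, b, c, d}
  B4:   IN={a, b, c, d}   OUT={b, c, d}
  B5:   IN={b, c, d}   OUT={b, c, d}
  B6:   IN={c}   OUT={b, c, d}
  B7:   IN={b, d}   OUT={b, d}
  B8:   IN={b, d}   OUT={}

Merge at B4: OUT[B4] = IN[B5] ⊔ IN[B7] = {b, c, d}
Applying B4's transfer function to that OUT value gives IN[B4] (row B4 above).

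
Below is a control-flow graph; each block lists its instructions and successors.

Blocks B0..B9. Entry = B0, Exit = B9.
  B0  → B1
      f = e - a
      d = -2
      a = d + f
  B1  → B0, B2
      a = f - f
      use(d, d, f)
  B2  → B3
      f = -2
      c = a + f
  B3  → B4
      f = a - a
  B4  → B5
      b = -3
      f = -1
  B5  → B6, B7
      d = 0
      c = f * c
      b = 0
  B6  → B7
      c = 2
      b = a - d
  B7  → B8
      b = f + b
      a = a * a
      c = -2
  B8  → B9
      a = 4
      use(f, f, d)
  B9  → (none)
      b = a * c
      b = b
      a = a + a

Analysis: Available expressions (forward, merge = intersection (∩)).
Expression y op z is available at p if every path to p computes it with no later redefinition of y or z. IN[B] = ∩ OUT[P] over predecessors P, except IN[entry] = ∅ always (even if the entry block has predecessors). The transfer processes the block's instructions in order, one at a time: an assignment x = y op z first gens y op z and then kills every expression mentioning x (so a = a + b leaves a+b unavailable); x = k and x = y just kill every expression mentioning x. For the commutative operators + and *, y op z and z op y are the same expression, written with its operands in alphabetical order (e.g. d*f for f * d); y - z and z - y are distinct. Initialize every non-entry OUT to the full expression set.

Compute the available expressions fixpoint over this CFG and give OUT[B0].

Answer: {d+f}

Derivation:
Converged values:
  B0:   IN={}   OUT={d+f}
  B1:   IN={d+f}   OUT={d+f, f-f}
  B2:   IN={d+f, f-f}   OUT={a+f}
  B3:   IN={a+f}   OUT={a-a}
  B4:   IN={a-a}   OUT={a-a}
  B5:   IN={a-a}   OUT={a-a}
  B6:   IN={a-a}   OUT={a-a, a-d}
  B7:   IN={a-a}   OUT={}
  B8:   IN={}   OUT={}
  B9:   IN={}   OUT={}

Merge at B0 (entry node, so the boundary value {} is joined with the incoming edge(s)): IN[B0] = {} ∩ OUT[B1] = {}
Applying B0's transfer function to that IN value gives OUT[B0] (row B0 above).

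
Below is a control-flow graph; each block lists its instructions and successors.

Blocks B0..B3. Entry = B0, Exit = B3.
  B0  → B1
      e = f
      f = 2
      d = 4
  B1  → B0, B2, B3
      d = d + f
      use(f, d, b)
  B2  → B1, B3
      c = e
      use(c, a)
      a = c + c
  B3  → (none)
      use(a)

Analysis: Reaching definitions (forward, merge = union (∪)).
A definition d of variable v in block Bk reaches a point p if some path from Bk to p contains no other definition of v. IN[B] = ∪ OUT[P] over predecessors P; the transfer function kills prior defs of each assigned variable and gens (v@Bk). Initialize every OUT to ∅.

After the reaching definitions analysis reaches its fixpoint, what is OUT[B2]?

Converged values:
  B0:   IN={a@B2, c@B2, d@B1, e@B0, f@B0}   OUT={a@B2, c@B2, d@B0, e@B0, f@B0}
  B1:   IN={a@B2, c@B2, d@B0, d@B1, e@B0, f@B0}   OUT={a@B2, c@B2, d@B1, e@B0, f@B0}
  B2:   IN={a@B2, c@B2, d@B1, e@B0, f@B0}   OUT={a@B2, c@B2, d@B1, e@B0, f@B0}
  B3:   IN={a@B2, c@B2, d@B1, e@B0, f@B0}   OUT={a@B2, c@B2, d@B1, e@B0, f@B0}

Merge at B2: IN[B2] = OUT[B1] = {a@B2, c@B2, d@B1, e@B0, f@B0}
Applying B2's transfer function to that IN value gives OUT[B2] (row B2 above).

Answer: {a@B2, c@B2, d@B1, e@B0, f@B0}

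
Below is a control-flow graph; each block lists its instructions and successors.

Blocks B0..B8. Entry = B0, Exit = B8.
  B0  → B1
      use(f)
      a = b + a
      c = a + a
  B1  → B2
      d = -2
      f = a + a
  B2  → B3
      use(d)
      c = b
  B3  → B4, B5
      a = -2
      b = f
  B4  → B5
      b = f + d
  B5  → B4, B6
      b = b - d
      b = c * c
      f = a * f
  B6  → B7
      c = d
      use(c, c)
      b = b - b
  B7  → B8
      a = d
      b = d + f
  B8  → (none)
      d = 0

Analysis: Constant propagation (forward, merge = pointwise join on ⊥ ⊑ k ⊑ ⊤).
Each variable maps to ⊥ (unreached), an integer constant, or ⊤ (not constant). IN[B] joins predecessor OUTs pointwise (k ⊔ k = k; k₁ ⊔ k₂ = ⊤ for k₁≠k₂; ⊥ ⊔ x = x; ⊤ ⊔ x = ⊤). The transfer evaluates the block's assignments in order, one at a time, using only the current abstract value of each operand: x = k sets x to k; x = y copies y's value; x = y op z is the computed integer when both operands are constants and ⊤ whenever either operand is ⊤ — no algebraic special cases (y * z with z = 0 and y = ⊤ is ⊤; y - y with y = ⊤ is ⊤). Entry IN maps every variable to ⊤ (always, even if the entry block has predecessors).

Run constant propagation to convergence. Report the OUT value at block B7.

Answer: {a: -2, b: ⊤, c: -2, d: -2, e: ⊤, f: ⊤}

Working:
Converged values:
  B0: | IN=(all ⊤) | OUT=(all ⊤)
  B1: | IN=(all ⊤) | OUT={d:-2; rest ⊤}
  B2: | IN={d:-2; rest ⊤} | OUT={d:-2; rest ⊤}
  B3: | IN={d:-2; rest ⊤} | OUT={a:-2, d:-2; rest ⊤}
  B4: | IN={a:-2, d:-2; rest ⊤} | OUT={a:-2, d:-2; rest ⊤}
  B5: | IN={a:-2, d:-2; rest ⊤} | OUT={a:-2, d:-2; rest ⊤}
  B6: | IN={a:-2, d:-2; rest ⊤} | OUT={a:-2, c:-2, d:-2; rest ⊤}
  B7: | IN={a:-2, c:-2, d:-2; rest ⊤} | OUT={a:-2, c:-2, d:-2; rest ⊤}
  B8: | IN={a:-2, c:-2, d:-2; rest ⊤} | OUT={a:-2, c:-2, d:0; rest ⊤}

Merge at B7: IN[B7] = OUT[B6] = {a: -2, b: ⊤, c: -2, d: -2, e: ⊤, f: ⊤}
Applying B7's transfer function to that IN value gives OUT[B7] (row B7 above).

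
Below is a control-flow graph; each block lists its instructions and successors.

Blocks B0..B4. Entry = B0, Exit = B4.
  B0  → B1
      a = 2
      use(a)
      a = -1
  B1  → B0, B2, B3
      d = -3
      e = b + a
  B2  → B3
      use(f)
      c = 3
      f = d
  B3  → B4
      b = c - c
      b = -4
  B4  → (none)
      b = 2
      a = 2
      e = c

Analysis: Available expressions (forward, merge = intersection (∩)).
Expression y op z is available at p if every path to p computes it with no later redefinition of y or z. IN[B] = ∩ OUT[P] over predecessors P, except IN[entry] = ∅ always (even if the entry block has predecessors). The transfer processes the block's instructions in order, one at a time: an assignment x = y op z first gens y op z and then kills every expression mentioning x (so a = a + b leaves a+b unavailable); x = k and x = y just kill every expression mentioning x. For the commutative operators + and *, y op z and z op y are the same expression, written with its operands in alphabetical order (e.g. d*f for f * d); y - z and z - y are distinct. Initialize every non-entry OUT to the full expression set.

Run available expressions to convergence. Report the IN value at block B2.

Answer: {a+b}

Derivation:
Fixpoint table:
  B0: | IN={} | OUT={}
  B1: | IN={} | OUT={a+b}
  B2: | IN={a+b} | OUT={a+b}
  B3: | IN={a+b} | OUT={c-c}
  B4: | IN={c-c} | OUT={c-c}

Merge at B2: IN[B2] = OUT[B1] = {a+b}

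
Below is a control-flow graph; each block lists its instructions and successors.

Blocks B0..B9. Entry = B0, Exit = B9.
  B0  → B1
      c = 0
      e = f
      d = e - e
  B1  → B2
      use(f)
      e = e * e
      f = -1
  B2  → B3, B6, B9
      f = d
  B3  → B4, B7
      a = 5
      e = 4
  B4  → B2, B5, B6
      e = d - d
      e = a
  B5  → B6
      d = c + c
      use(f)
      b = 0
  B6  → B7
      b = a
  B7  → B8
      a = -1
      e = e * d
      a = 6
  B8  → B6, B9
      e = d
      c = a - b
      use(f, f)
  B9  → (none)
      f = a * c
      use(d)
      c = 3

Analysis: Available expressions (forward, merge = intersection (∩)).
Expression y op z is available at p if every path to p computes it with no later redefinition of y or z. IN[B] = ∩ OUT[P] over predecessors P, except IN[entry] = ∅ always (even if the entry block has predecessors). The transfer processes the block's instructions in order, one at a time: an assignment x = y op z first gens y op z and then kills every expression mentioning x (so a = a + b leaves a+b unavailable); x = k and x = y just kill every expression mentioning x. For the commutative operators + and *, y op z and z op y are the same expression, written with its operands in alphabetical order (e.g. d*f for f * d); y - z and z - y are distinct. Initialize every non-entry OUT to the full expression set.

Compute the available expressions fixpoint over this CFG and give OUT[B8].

Answer: {a-b}

Trace:
Per-block solution:
  B0: | IN={} | OUT={e-e}
  B1: | IN={e-e} | OUT={}
  B2: | IN={} | OUT={}
  B3: | IN={} | OUT={}
  B4: | IN={} | OUT={d-d}
  B5: | IN={d-d} | OUT={c+c}
  B6: | IN={} | OUT={}
  B7: | IN={} | OUT={}
  B8: | IN={} | OUT={a-b}
  B9: | IN={} | OUT={}

Merge at B8: IN[B8] = OUT[B7] = {}
Applying B8's transfer function to that IN value gives OUT[B8] (row B8 above).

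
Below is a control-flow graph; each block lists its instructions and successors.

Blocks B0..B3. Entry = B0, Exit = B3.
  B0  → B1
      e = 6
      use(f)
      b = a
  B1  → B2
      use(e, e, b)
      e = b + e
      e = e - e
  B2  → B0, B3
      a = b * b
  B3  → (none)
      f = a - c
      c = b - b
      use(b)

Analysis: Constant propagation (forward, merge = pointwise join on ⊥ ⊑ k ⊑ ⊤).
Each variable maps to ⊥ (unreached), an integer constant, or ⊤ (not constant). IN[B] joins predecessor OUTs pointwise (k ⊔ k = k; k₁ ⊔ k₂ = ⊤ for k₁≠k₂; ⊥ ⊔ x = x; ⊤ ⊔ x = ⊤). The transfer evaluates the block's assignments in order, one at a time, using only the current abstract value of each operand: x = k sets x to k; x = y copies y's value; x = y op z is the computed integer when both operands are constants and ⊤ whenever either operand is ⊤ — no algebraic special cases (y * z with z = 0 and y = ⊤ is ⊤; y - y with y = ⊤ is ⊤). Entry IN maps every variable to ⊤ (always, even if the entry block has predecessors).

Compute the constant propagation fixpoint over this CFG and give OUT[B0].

Answer: {a: ⊤, b: ⊤, c: ⊤, d: ⊤, e: 6, f: ⊤}

Trace:
Converged values:
  B0:   IN=(all ⊤)   OUT={e:6; rest ⊤}
  B1:   IN={e:6; rest ⊤}   OUT=(all ⊤)
  B2:   IN=(all ⊤)   OUT=(all ⊤)
  B3:   IN=(all ⊤)   OUT=(all ⊤)

Merge at B0 (entry node, so the boundary value (all ⊤) is joined with the incoming edge(s)): IN[B0] = (all ⊤) ⊔ OUT[B2] = {a: ⊤, b: ⊤, c: ⊤, d: ⊤, e: ⊤, f: ⊤}
Applying B0's transfer function to that IN value gives OUT[B0] (row B0 above).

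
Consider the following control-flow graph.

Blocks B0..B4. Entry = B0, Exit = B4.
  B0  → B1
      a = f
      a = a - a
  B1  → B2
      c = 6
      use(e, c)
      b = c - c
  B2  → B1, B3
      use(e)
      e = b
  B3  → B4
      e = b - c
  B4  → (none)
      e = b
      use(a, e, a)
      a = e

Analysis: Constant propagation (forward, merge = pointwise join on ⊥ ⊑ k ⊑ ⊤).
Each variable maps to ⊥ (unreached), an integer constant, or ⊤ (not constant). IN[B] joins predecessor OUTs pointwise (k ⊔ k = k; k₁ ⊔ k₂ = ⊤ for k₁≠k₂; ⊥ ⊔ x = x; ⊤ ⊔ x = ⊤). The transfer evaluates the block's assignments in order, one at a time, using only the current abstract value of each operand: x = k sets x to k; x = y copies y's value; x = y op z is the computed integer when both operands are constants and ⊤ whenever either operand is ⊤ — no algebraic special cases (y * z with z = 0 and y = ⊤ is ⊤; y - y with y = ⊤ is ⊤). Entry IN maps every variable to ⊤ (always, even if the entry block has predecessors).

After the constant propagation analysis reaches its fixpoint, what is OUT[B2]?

Fixpoint table:
  B0:  IN=(all ⊤)  OUT=(all ⊤)
  B1:  IN=(all ⊤)  OUT={b:0, c:6; rest ⊤}
  B2:  IN={b:0, c:6; rest ⊤}  OUT={b:0, c:6, e:0; rest ⊤}
  B3:  IN={b:0, c:6, e:0; rest ⊤}  OUT={b:0, c:6, e:-6; rest ⊤}
  B4:  IN={b:0, c:6, e:-6; rest ⊤}  OUT={a:0, b:0, c:6, e:0; rest ⊤}

Merge at B2: IN[B2] = OUT[B1] = {a: ⊤, b: 0, c: 6, d: ⊤, e: ⊤, f: ⊤}
Applying B2's transfer function to that IN value gives OUT[B2] (row B2 above).

Answer: {a: ⊤, b: 0, c: 6, d: ⊤, e: 0, f: ⊤}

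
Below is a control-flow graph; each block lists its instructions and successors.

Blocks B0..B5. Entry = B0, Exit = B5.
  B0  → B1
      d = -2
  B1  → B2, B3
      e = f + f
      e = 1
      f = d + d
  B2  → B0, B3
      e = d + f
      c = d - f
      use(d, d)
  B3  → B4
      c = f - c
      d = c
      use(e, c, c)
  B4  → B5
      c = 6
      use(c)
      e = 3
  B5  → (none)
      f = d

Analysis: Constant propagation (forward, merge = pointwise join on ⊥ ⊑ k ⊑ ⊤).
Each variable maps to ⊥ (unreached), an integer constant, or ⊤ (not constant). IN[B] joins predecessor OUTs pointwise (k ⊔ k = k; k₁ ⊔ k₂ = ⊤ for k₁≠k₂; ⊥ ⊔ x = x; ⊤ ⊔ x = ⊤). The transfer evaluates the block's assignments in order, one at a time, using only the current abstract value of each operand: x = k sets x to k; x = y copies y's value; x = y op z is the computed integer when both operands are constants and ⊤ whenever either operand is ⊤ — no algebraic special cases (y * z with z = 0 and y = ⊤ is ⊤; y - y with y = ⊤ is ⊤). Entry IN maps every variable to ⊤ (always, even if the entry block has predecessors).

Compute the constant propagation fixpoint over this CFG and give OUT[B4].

Fixpoint table:
  B0:   IN=(all ⊤)   OUT={d:-2; rest ⊤}
  B1:   IN={d:-2; rest ⊤}   OUT={d:-2, e:1, f:-4; rest ⊤}
  B2:   IN={d:-2, e:1, f:-4; rest ⊤}   OUT={c:2, d:-2, e:-6, f:-4; rest ⊤}
  B3:   IN={d:-2, f:-4; rest ⊤}   OUT={f:-4; rest ⊤}
  B4:   IN={f:-4; rest ⊤}   OUT={c:6, e:3, f:-4; rest ⊤}
  B5:   IN={c:6, e:3, f:-4; rest ⊤}   OUT={c:6, e:3; rest ⊤}

Merge at B4: IN[B4] = OUT[B3] = {a: ⊤, b: ⊤, c: ⊤, d: ⊤, e: ⊤, f: -4}
Applying B4's transfer function to that IN value gives OUT[B4] (row B4 above).

Answer: {a: ⊤, b: ⊤, c: 6, d: ⊤, e: 3, f: -4}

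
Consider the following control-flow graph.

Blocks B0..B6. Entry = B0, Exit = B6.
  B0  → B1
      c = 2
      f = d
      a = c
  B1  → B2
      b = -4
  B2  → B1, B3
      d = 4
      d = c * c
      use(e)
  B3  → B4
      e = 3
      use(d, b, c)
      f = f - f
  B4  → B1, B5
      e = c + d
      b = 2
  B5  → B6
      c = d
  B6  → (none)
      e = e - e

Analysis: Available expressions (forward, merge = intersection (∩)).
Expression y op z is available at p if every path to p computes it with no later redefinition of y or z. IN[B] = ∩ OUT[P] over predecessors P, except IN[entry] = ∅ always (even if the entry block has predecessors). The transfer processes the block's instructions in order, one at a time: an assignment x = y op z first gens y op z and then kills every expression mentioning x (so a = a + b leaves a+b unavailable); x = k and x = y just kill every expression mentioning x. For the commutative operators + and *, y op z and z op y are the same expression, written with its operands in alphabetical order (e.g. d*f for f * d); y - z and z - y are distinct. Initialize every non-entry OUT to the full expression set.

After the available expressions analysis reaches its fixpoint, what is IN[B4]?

Fixpoint table:
  B0: | IN={} | OUT={}
  B1: | IN={} | OUT={}
  B2: | IN={} | OUT={c*c}
  B3: | IN={c*c} | OUT={c*c}
  B4: | IN={c*c} | OUT={c*c, c+d}
  B5: | IN={c*c, c+d} | OUT={}
  B6: | IN={} | OUT={}

Merge at B4: IN[B4] = OUT[B3] = {c*c}

Answer: {c*c}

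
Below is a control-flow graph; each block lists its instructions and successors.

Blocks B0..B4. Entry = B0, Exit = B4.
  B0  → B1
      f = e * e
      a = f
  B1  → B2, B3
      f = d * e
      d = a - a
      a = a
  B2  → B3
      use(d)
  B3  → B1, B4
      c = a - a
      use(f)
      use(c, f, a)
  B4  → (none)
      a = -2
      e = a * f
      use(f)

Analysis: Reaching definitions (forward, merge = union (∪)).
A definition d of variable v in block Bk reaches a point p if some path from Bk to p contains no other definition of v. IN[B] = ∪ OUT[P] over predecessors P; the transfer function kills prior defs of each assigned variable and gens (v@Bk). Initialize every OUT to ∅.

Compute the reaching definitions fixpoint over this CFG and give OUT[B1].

Answer: {a@B1, c@B3, d@B1, f@B1}

Trace:
Per-block solution:
  B0: | IN={} | OUT={a@B0, f@B0}
  B1: | IN={a@B0, a@B1, c@B3, d@B1, f@B0, f@B1} | OUT={a@B1, c@B3, d@B1, f@B1}
  B2: | IN={a@B1, c@B3, d@B1, f@B1} | OUT={a@B1, c@B3, d@B1, f@B1}
  B3: | IN={a@B1, c@B3, d@B1, f@B1} | OUT={a@B1, c@B3, d@B1, f@B1}
  B4: | IN={a@B1, c@B3, d@B1, f@B1} | OUT={a@B4, c@B3, d@B1, e@B4, f@B1}

Merge at B1: IN[B1] = OUT[B0] ⊔ OUT[B3] = {a@B0, a@B1, c@B3, d@B1, f@B0, f@B1}
Applying B1's transfer function to that IN value gives OUT[B1] (row B1 above).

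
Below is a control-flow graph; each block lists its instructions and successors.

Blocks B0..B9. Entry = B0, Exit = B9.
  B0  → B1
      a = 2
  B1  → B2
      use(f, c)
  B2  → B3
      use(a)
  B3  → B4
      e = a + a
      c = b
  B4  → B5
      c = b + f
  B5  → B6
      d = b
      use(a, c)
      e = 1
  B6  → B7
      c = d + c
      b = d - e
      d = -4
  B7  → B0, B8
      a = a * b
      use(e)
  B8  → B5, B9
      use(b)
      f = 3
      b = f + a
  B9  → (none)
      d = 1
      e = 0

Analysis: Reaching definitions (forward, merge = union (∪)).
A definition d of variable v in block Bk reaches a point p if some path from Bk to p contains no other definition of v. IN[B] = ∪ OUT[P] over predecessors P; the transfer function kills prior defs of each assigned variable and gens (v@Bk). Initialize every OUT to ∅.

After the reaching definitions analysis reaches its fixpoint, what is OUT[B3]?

Answer: {a@B0, b@B6, c@B3, d@B6, e@B3, f@B8}

Derivation:
Per-block solution:
  B0: | IN={a@B7, b@B6, c@B6, d@B6, e@B5, f@B8} | OUT={a@B0, b@B6, c@B6, d@B6, e@B5, f@B8}
  B1: | IN={a@B0, b@B6, c@B6, d@B6, e@B5, f@B8} | OUT={a@B0, b@B6, c@B6, d@B6, e@B5, f@B8}
  B2: | IN={a@B0, b@B6, c@B6, d@B6, e@B5, f@B8} | OUT={a@B0, b@B6, c@B6, d@B6, e@B5, f@B8}
  B3: | IN={a@B0, b@B6, c@B6, d@B6, e@B5, f@B8} | OUT={a@B0, b@B6, c@B3, d@B6, e@B3, f@B8}
  B4: | IN={a@B0, b@B6, c@B3, d@B6, e@B3, f@B8} | OUT={a@B0, b@B6, c@B4, d@B6, e@B3, f@B8}
  B5: | IN={a@B0, a@B7, b@B6, b@B8, c@B4, c@B6, d@B6, e@B3, e@B5, f@B8} | OUT={a@B0, a@B7, b@B6, b@B8, c@B4, c@B6, d@B5, e@B5, f@B8}
  B6: | IN={a@B0, a@B7, b@B6, b@B8, c@B4, c@B6, d@B5, e@B5, f@B8} | OUT={a@B0, a@B7, b@B6, c@B6, d@B6, e@B5, f@B8}
  B7: | IN={a@B0, a@B7, b@B6, c@B6, d@B6, e@B5, f@B8} | OUT={a@B7, b@B6, c@B6, d@B6, e@B5, f@B8}
  B8: | IN={a@B7, b@B6, c@B6, d@B6, e@B5, f@B8} | OUT={a@B7, b@B8, c@B6, d@B6, e@B5, f@B8}
  B9: | IN={a@B7, b@B8, c@B6, d@B6, e@B5, f@B8} | OUT={a@B7, b@B8, c@B6, d@B9, e@B9, f@B8}

Merge at B3: IN[B3] = OUT[B2] = {a@B0, b@B6, c@B6, d@B6, e@B5, f@B8}
Applying B3's transfer function to that IN value gives OUT[B3] (row B3 above).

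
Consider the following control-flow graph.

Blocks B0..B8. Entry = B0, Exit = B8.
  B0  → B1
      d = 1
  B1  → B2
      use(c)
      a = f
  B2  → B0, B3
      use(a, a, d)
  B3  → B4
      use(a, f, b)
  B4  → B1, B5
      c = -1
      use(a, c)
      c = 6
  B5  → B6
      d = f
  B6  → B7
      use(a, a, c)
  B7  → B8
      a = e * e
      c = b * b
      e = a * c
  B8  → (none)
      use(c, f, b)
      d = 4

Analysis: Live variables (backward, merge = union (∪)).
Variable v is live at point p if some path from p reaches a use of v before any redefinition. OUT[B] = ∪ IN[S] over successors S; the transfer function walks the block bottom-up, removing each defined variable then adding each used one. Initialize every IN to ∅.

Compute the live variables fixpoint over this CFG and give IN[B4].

Answer: {a, b, d, e, f}

Derivation:
Per-block solution:
  B0:   IN={b, c, e, f}   OUT={b, c, d, e, f}
  B1:   IN={b, c, d, e, f}   OUT={a, b, c, d, e, f}
  B2:   IN={a, b, c, d, e, f}   OUT={a, b, c, d, e, f}
  B3:   IN={a, b, d, e, f}   OUT={a, b, d, e, f}
  B4:   IN={a, b, d, e, f}   OUT={a, b, c, d, e, f}
  B5:   IN={a, b, c, e, f}   OUT={a, b, c, e, f}
  B6:   IN={a, b, c, e, f}   OUT={b, e, f}
  B7:   IN={b, e, f}   OUT={b, c, f}
  B8:   IN={b, c, f}   OUT={}

Merge at B4: OUT[B4] = IN[B1] ⊔ IN[B5] = {a, b, c, d, e, f}
Applying B4's transfer function to that OUT value gives IN[B4] (row B4 above).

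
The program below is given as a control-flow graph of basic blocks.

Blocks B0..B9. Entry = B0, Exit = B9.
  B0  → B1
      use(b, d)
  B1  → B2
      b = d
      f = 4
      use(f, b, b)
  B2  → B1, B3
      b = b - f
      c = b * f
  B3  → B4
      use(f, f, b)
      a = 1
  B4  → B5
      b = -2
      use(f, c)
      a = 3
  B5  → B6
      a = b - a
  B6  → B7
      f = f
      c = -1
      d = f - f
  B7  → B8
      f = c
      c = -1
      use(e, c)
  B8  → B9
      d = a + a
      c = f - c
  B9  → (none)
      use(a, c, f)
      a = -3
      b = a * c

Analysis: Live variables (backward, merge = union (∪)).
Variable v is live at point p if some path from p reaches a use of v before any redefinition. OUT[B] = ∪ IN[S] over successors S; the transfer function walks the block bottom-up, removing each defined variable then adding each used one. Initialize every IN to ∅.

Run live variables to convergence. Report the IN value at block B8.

Answer: {a, c, f}

Derivation:
Per-block solution:
  B0: | IN={b, d, e} | OUT={d, e}
  B1: | IN={d, e} | OUT={b, d, e, f}
  B2: | IN={b, d, e, f} | OUT={b, c, d, e, f}
  B3: | IN={b, c, e, f} | OUT={c, e, f}
  B4: | IN={c, e, f} | OUT={a, b, e, f}
  B5: | IN={a, b, e, f} | OUT={a, e, f}
  B6: | IN={a, e, f} | OUT={a, c, e}
  B7: | IN={a, c, e} | OUT={a, c, f}
  B8: | IN={a, c, f} | OUT={a, c, f}
  B9: | IN={a, c, f} | OUT={}

Merge at B8: OUT[B8] = IN[B9] = {a, c, f}
Applying B8's transfer function to that OUT value gives IN[B8] (row B8 above).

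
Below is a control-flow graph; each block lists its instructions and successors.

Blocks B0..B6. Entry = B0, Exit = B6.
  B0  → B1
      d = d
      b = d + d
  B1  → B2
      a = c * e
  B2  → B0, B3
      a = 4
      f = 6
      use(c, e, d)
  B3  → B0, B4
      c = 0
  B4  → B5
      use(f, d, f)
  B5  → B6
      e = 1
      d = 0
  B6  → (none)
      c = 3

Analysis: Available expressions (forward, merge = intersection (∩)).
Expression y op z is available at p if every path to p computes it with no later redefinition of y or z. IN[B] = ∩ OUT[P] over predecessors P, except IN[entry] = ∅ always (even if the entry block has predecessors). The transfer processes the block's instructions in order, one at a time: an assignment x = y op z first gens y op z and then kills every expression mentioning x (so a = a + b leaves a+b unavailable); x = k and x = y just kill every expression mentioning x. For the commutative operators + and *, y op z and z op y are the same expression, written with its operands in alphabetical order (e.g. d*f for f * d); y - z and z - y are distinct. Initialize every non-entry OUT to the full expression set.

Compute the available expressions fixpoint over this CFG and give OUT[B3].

Answer: {d+d}

Working:
Converged values:
  B0:   IN={}   OUT={d+d}
  B1:   IN={d+d}   OUT={c*e, d+d}
  B2:   IN={c*e, d+d}   OUT={c*e, d+d}
  B3:   IN={c*e, d+d}   OUT={d+d}
  B4:   IN={d+d}   OUT={d+d}
  B5:   IN={d+d}   OUT={}
  B6:   IN={}   OUT={}

Merge at B3: IN[B3] = OUT[B2] = {c*e, d+d}
Applying B3's transfer function to that IN value gives OUT[B3] (row B3 above).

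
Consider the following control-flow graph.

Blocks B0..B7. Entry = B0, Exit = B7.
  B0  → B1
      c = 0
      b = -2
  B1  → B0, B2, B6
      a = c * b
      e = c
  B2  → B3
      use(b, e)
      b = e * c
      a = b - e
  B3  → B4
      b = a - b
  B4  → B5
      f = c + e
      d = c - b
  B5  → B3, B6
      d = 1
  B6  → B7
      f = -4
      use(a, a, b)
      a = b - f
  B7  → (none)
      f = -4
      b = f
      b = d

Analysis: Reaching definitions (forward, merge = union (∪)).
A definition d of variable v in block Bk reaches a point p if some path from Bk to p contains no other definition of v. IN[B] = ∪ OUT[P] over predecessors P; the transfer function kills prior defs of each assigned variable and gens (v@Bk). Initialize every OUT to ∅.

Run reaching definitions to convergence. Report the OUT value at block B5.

Fixpoint table:
  B0:  IN={a@B1, b@B0, c@B0, e@B1}  OUT={a@B1, b@B0, c@B0, e@B1}
  B1:  IN={a@B1, b@B0, c@B0, e@B1}  OUT={a@B1, b@B0, c@B0, e@B1}
  B2:  IN={a@B1, b@B0, c@B0, e@B1}  OUT={a@B2, b@B2, c@B0, e@B1}
  B3:  IN={a@B2, b@B2, b@B3, c@B0, d@B5, e@B1, f@B4}  OUT={a@B2, b@B3, c@B0, d@B5, e@B1, f@B4}
  B4:  IN={a@B2, b@B3, c@B0, d@B5, e@B1, f@B4}  OUT={a@B2, b@B3, c@B0, d@B4, e@B1, f@B4}
  B5:  IN={a@B2, b@B3, c@B0, d@B4, e@B1, f@B4}  OUT={a@B2, b@B3, c@B0, d@B5, e@B1, f@B4}
  B6:  IN={a@B1, a@B2, b@B0, b@B3, c@B0, d@B5, e@B1, f@B4}  OUT={a@B6, b@B0, b@B3, c@B0, d@B5, e@B1, f@B6}
  B7:  IN={a@B6, b@B0, b@B3, c@B0, d@B5, e@B1, f@B6}  OUT={a@B6, b@B7, c@B0, d@B5, e@B1, f@B7}

Merge at B5: IN[B5] = OUT[B4] = {a@B2, b@B3, c@B0, d@B4, e@B1, f@B4}
Applying B5's transfer function to that IN value gives OUT[B5] (row B5 above).

Answer: {a@B2, b@B3, c@B0, d@B5, e@B1, f@B4}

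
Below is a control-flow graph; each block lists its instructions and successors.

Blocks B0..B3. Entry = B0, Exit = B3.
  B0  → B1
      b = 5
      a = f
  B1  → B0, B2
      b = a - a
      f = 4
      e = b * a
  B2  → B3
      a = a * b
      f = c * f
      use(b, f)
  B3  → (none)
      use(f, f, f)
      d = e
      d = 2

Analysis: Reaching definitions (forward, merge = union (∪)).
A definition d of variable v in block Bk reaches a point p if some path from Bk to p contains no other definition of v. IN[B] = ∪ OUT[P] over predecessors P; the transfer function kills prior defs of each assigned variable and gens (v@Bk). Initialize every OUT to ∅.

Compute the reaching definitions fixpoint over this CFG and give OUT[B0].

Answer: {a@B0, b@B0, e@B1, f@B1}

Trace:
Fixpoint table:
  B0: | IN={a@B0, b@B1, e@B1, f@B1} | OUT={a@B0, b@B0, e@B1, f@B1}
  B1: | IN={a@B0, b@B0, e@B1, f@B1} | OUT={a@B0, b@B1, e@B1, f@B1}
  B2: | IN={a@B0, b@B1, e@B1, f@B1} | OUT={a@B2, b@B1, e@B1, f@B2}
  B3: | IN={a@B2, b@B1, e@B1, f@B2} | OUT={a@B2, b@B1, d@B3, e@B1, f@B2}

Merge at B0 (entry node, so the boundary value {} is joined with the incoming edge(s)): IN[B0] = {} ⊔ OUT[B1] = {a@B0, b@B1, e@B1, f@B1}
Applying B0's transfer function to that IN value gives OUT[B0] (row B0 above).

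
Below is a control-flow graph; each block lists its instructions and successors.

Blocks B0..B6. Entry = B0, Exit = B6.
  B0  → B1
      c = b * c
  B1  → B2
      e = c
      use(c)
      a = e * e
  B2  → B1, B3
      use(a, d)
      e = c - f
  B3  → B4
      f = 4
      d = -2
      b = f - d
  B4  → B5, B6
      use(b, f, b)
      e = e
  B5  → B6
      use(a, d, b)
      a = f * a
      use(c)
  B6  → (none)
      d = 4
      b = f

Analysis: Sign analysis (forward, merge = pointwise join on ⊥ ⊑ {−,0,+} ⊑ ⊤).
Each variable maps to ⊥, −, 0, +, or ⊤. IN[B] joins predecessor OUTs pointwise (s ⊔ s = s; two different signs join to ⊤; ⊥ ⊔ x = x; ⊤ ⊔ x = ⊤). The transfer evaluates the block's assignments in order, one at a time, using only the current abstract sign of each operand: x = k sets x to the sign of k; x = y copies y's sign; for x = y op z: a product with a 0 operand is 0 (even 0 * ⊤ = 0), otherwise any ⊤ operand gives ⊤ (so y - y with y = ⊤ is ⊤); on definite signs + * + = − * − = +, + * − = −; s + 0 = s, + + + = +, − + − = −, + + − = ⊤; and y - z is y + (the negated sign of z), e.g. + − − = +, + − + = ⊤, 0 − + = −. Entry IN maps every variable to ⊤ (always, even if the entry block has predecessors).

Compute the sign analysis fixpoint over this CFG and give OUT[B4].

Answer: {a: ⊤, b: +, c: ⊤, d: -, e: ⊤, f: +}

Derivation:
Converged values:
  B0:   IN=(all ⊤)   OUT=(all ⊤)
  B1:   IN=(all ⊤)   OUT=(all ⊤)
  B2:   IN=(all ⊤)   OUT=(all ⊤)
  B3:   IN=(all ⊤)   OUT={b:+, d:-, f:+; rest ⊤}
  B4:   IN={b:+, d:-, f:+; rest ⊤}   OUT={b:+, d:-, f:+; rest ⊤}
  B5:   IN={b:+, d:-, f:+; rest ⊤}   OUT={b:+, d:-, f:+; rest ⊤}
  B6:   IN={b:+, d:-, f:+; rest ⊤}   OUT={b:+, d:+, f:+; rest ⊤}

Merge at B4: IN[B4] = OUT[B3] = {a: ⊤, b: +, c: ⊤, d: -, e: ⊤, f: +}
Applying B4's transfer function to that IN value gives OUT[B4] (row B4 above).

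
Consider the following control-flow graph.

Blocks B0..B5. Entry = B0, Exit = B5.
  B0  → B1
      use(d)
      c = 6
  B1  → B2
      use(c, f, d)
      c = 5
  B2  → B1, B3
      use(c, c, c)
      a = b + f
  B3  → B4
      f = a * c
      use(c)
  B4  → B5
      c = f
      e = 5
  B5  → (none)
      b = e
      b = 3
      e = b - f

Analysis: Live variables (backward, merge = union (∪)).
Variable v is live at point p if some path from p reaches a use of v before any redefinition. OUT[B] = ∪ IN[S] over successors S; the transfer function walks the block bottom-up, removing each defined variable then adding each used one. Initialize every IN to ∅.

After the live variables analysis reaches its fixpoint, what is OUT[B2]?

Converged values:
  B0:  IN={b, d, f}  OUT={b, c, d, f}
  B1:  IN={b, c, d, f}  OUT={b, c, d, f}
  B2:  IN={b, c, d, f}  OUT={a, b, c, d, f}
  B3:  IN={a, c}  OUT={f}
  B4:  IN={f}  OUT={e, f}
  B5:  IN={e, f}  OUT={}

Merge at B2: OUT[B2] = IN[B1] ⊔ IN[B3] = {a, b, c, d, f}

Answer: {a, b, c, d, f}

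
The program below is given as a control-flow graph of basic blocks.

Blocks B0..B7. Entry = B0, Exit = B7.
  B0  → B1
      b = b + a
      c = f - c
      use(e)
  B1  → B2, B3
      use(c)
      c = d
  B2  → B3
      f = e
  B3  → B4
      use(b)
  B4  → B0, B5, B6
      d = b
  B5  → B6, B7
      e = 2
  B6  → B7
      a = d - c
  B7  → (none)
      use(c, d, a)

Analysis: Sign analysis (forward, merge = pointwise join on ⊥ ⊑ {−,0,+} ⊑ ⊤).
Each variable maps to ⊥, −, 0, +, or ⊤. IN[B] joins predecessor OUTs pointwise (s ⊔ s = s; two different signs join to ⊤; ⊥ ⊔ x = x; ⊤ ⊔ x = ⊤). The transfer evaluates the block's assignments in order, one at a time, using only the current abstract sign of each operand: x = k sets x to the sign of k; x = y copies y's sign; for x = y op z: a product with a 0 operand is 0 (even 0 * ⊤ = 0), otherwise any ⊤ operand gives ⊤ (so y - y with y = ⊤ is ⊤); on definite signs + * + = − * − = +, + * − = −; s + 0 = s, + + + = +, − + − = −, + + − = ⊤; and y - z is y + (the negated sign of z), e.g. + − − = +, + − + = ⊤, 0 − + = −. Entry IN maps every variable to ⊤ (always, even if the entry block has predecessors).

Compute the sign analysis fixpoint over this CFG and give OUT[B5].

Answer: {a: ⊤, b: ⊤, c: ⊤, d: ⊤, e: +, f: ⊤}

Derivation:
Per-block solution:
  B0:   IN=(all ⊤)   OUT=(all ⊤)
  B1:   IN=(all ⊤)   OUT=(all ⊤)
  B2:   IN=(all ⊤)   OUT=(all ⊤)
  B3:   IN=(all ⊤)   OUT=(all ⊤)
  B4:   IN=(all ⊤)   OUT=(all ⊤)
  B5:   IN=(all ⊤)   OUT={e:+; rest ⊤}
  B6:   IN=(all ⊤)   OUT=(all ⊤)
  B7:   IN=(all ⊤)   OUT=(all ⊤)

Merge at B5: IN[B5] = OUT[B4] = {a: ⊤, b: ⊤, c: ⊤, d: ⊤, e: ⊤, f: ⊤}
Applying B5's transfer function to that IN value gives OUT[B5] (row B5 above).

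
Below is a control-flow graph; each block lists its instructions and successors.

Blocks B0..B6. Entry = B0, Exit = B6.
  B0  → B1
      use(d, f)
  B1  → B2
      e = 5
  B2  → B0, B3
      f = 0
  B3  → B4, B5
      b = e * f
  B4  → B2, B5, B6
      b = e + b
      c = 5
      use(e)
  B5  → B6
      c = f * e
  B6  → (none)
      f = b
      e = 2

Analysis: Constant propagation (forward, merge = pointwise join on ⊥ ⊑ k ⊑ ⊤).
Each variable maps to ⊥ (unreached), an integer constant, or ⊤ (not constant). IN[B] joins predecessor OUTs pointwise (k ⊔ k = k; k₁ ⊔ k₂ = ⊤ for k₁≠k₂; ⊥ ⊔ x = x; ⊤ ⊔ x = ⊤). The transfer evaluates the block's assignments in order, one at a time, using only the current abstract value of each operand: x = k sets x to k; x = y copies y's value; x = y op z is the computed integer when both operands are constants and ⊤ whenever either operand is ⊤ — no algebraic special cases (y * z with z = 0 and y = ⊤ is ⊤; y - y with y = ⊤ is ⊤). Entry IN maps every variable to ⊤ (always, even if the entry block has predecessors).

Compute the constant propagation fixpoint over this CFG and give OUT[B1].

Per-block solution:
  B0:  IN=(all ⊤)  OUT=(all ⊤)
  B1:  IN=(all ⊤)  OUT={e:5; rest ⊤}
  B2:  IN={e:5; rest ⊤}  OUT={e:5, f:0; rest ⊤}
  B3:  IN={e:5, f:0; rest ⊤}  OUT={b:0, e:5, f:0; rest ⊤}
  B4:  IN={b:0, e:5, f:0; rest ⊤}  OUT={b:5, c:5, e:5, f:0; rest ⊤}
  B5:  IN={e:5, f:0; rest ⊤}  OUT={c:0, e:5, f:0; rest ⊤}
  B6:  IN={e:5, f:0; rest ⊤}  OUT={e:2; rest ⊤}

Merge at B1: IN[B1] = OUT[B0] = {a: ⊤, b: ⊤, c: ⊤, d: ⊤, e: ⊤, f: ⊤}
Applying B1's transfer function to that IN value gives OUT[B1] (row B1 above).

Answer: {a: ⊤, b: ⊤, c: ⊤, d: ⊤, e: 5, f: ⊤}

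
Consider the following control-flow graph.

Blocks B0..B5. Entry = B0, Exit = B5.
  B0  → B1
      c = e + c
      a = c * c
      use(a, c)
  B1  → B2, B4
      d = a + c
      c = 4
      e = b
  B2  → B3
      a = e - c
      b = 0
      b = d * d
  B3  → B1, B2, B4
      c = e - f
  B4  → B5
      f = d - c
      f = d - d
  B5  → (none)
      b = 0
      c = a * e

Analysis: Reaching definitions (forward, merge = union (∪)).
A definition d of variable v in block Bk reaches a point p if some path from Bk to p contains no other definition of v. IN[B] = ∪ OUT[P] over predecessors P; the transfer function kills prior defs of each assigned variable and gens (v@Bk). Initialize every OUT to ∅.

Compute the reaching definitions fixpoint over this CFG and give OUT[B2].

Converged values:
  B0:   IN={}   OUT={a@B0, c@B0}
  B1:   IN={a@B0, a@B2, b@B2, c@B0, c@B3, d@B1, e@B1}   OUT={a@B0, a@B2, b@B2, c@B1, d@B1, e@B1}
  B2:   IN={a@B0, a@B2, b@B2, c@B1, c@B3, d@B1, e@B1}   OUT={a@B2, b@B2, c@B1, c@B3, d@B1, e@B1}
  B3:   IN={a@B2, b@B2, c@B1, c@B3, d@B1, e@B1}   OUT={a@B2, b@B2, c@B3, d@B1, e@B1}
  B4:   IN={a@B0, a@B2, b@B2, c@B1, c@B3, d@B1, e@B1}   OUT={a@B0, a@B2, b@B2, c@B1, c@B3, d@B1, e@B1, f@B4}
  B5:   IN={a@B0, a@B2, b@B2, c@B1, c@B3, d@B1, e@B1, f@B4}   OUT={a@B0, a@B2, b@B5, c@B5, d@B1, e@B1, f@B4}

Merge at B2: IN[B2] = OUT[B1] ⊔ OUT[B3] = {a@B0, a@B2, b@B2, c@B1, c@B3, d@B1, e@B1}
Applying B2's transfer function to that IN value gives OUT[B2] (row B2 above).

Answer: {a@B2, b@B2, c@B1, c@B3, d@B1, e@B1}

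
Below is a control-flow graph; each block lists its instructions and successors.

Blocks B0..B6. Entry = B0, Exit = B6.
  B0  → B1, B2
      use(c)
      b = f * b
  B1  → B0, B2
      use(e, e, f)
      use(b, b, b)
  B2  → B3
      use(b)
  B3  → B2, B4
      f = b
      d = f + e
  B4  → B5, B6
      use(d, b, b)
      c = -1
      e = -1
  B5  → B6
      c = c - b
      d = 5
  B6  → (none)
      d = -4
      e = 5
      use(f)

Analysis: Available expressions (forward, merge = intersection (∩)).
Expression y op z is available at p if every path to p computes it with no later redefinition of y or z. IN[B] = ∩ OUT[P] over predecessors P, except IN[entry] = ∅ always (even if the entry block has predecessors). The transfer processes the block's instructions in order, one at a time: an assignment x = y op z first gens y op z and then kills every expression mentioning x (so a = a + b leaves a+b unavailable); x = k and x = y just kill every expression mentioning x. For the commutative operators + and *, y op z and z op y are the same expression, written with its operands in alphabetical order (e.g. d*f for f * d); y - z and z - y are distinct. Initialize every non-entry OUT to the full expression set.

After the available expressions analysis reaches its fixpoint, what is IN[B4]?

Answer: {e+f}

Derivation:
Converged values:
  B0: | IN={} | OUT={}
  B1: | IN={} | OUT={}
  B2: | IN={} | OUT={}
  B3: | IN={} | OUT={e+f}
  B4: | IN={e+f} | OUT={}
  B5: | IN={} | OUT={}
  B6: | IN={} | OUT={}

Merge at B4: IN[B4] = OUT[B3] = {e+f}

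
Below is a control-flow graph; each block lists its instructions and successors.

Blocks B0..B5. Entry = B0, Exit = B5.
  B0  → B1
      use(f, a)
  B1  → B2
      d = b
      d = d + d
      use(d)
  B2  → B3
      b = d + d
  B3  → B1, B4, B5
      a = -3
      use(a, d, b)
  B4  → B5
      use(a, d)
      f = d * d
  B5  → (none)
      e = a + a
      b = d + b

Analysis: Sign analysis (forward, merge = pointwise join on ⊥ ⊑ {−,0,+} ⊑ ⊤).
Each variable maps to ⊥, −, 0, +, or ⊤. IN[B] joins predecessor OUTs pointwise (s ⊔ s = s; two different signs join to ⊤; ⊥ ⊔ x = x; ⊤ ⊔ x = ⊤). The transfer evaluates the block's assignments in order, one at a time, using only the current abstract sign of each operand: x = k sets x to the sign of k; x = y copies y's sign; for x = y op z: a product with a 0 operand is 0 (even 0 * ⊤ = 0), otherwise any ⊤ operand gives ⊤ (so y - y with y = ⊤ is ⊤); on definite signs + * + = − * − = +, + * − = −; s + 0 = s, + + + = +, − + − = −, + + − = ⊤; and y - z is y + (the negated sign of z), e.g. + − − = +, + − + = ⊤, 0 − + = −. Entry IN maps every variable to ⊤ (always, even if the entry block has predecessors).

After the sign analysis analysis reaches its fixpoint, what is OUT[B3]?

Answer: {a: -, b: ⊤, c: ⊤, d: ⊤, e: ⊤, f: ⊤}

Working:
Per-block solution:
  B0:   IN=(all ⊤)   OUT=(all ⊤)
  B1:   IN=(all ⊤)   OUT=(all ⊤)
  B2:   IN=(all ⊤)   OUT=(all ⊤)
  B3:   IN=(all ⊤)   OUT={a:-; rest ⊤}
  B4:   IN={a:-; rest ⊤}   OUT={a:-; rest ⊤}
  B5:   IN={a:-; rest ⊤}   OUT={a:-, e:-; rest ⊤}

Merge at B3: IN[B3] = OUT[B2] = {a: ⊤, b: ⊤, c: ⊤, d: ⊤, e: ⊤, f: ⊤}
Applying B3's transfer function to that IN value gives OUT[B3] (row B3 above).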